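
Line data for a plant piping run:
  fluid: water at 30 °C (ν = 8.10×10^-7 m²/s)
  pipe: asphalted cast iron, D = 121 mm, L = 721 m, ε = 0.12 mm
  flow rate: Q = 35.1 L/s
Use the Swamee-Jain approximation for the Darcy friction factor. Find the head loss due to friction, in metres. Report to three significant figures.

h_f ≈ 57.7 m

V = 4Q/(πD²) = 4·0.0351/(π·0.121²) = 3.052 m/s
Re = VD/ν = 3.052·0.121/8.10×10^-7 = 4.56×10^5 → turbulent
ε/D = 0.12/121 = 9.92×10^-4
Swamee-Jain: f = 0.02038
h_f = f(L/D)V²/(2g) = 0.02038·(721/0.121)·3.052²/(2·9.81) = 57.66 m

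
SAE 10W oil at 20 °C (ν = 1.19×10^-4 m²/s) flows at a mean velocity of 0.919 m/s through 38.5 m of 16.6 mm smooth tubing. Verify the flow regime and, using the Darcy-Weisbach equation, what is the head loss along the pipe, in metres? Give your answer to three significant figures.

h_f ≈ 49.8 m

Re = VD/ν = 0.919·0.01660/1.19×10^-4 = 128 → laminar (Re < 2300)
f = 64/Re = 0.4992
h_f = f(L/D)V²/(2g) = 0.4992·(38.5/0.01660)·0.919²/(2·9.81) = 49.84 m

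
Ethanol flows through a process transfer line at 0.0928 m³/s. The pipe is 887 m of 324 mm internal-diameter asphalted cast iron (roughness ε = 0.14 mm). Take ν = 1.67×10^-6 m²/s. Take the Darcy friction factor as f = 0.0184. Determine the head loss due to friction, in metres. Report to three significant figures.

h_f ≈ 3.25 m

V = 4Q/(πD²) = 4·0.0928/(π·0.324²) = 1.126 m/s
h_f = f(L/D)V²/(2g) = 0.01840·(887/0.324)·1.126²/(2·9.81) = 3.253 m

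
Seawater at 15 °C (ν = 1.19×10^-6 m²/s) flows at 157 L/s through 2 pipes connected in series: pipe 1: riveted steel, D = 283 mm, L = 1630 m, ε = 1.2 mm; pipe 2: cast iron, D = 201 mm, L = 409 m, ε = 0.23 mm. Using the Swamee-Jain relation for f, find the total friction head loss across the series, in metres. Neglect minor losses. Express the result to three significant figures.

Pipe 1: V = 2.496 m/s, Re = 5.94×10^5, ε/D = 0.00424, f = 0.02918, h_1 = f(L/D)V²/2g = 53.36 m
Pipe 2: V = 4.948 m/s, Re = 8.36×10^5, ε/D = 0.00114, f = 0.02072, h_2 = f(L/D)V²/2g = 52.61 m
Series → Q common, losses add: H = Σh = 106.0 m

H ≈ 106 m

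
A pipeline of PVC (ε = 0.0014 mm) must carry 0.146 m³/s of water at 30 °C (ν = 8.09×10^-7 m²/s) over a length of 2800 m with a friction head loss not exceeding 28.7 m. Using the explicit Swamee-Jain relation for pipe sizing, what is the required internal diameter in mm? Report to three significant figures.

D ≈ 295 mm

Swamee-Jain (Type III): D = 0.66·[ε^1.25·(LQ²/(gh_f))^4.75 + ν·Q^9.4·(L/(gh_f))^5.2]^0.04
LQ²/(gh_f) = 0.2120; L/(gh_f) = 9.945
Term 1 = ε^1.25·(…)^4.75 = 3.04×10^-11; Term 2 = ν·Q^9.4·(…)^5.2 = 1.74×10^-9
D = 0.66·(3.04×10^-11 + 1.74×10^-9)^0.04 = 0.2948 m = 295 mm
Check: V = 2.14 m/s, Re = 7.80×10^5, f = 0.01221, h_f = 27.1 m ≈ 28.7 m ✓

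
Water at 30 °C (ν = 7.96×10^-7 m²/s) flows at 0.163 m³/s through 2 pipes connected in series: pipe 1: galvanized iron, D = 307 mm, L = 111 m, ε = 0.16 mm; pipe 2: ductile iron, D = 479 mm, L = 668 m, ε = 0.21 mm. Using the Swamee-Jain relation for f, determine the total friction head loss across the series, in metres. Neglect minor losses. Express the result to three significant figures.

H ≈ 2.57 m

Pipe 1: V = 2.202 m/s, Re = 8.49×10^5, ε/D = 5.21×10^-4, f = 0.01753, h_1 = f(L/D)V²/2g = 1.566 m
Pipe 2: V = 0.9045 m/s, Re = 5.44×10^5, ε/D = 4.38×10^-4, f = 0.01730, h_2 = f(L/D)V²/2g = 1.006 m
Series → Q common, losses add: H = Σh = 2.573 m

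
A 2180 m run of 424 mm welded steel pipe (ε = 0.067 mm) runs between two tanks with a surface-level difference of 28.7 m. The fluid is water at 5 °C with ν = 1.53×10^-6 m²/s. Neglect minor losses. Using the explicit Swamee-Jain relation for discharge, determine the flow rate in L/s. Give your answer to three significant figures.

Swamee-Jain (Type II): Q = -0.965·√(gD⁵h_f/L)·ln[ε/(3.7D) + √(3.17ν²L/(gD³h_f))]
√(gD⁵h_f/L) = √(9.81·0.424⁵·28.7/2180) = 0.04207
ε/(3.7D) = 4.27×10^-5; √(3.17ν²L/(gD³h_f)) = 2.75×10^-5
Q = -0.965·0.04207·ln(7.016×10^-5) = 0.3883 m³/s
Check: V = 2.75 m/s, Re = 7.62×10^5, f = 0.01456, h_f = 28.9 m ≈ 28.7 m ✓

Q ≈ 388 L/s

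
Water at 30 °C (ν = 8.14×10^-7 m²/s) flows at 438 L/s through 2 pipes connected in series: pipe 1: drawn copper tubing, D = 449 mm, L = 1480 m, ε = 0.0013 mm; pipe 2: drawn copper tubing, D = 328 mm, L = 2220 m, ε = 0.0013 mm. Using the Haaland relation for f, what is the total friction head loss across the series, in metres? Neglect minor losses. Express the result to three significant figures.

H ≈ 110 m

Pipe 1: V = 2.766 m/s, Re = 1.53×10^6, ε/D = 2.90×10^-6, f = 0.01087, h_1 = f(L/D)V²/2g = 13.97 m
Pipe 2: V = 5.184 m/s, Re = 2.09×10^6, ε/D = 3.96×10^-6, f = 0.01039, h_2 = f(L/D)V²/2g = 96.28 m
Series → Q common, losses add: H = Σh = 110.3 m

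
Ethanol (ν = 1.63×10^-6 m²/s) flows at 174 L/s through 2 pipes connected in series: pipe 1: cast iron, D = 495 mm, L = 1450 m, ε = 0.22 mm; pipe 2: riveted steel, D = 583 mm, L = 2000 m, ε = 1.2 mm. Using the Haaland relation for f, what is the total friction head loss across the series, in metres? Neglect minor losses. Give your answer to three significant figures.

H ≈ 3.99 m

Pipe 1: V = 0.9042 m/s, Re = 2.75×10^5, ε/D = 4.44×10^-4, f = 0.01786, h_1 = f(L/D)V²/2g = 2.180 m
Pipe 2: V = 0.6518 m/s, Re = 2.33×10^5, ε/D = 0.00206, f = 0.02431, h_2 = f(L/D)V²/2g = 1.806 m
Series → Q common, losses add: H = Σh = 3.986 m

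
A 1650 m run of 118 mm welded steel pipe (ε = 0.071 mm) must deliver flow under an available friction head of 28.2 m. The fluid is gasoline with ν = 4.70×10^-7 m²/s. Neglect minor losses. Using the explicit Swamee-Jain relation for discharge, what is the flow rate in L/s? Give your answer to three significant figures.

Swamee-Jain (Type II): Q = -0.965·√(gD⁵h_f/L)·ln[ε/(3.7D) + √(3.17ν²L/(gD³h_f))]
√(gD⁵h_f/L) = √(9.81·0.118⁵·28.2/1650) = 0.001958
ε/(3.7D) = 1.63×10^-4; √(3.17ν²L/(gD³h_f)) = 5.04×10^-5
Q = -0.965·0.001958·ln(2.130×10^-4) = 0.01598 m³/s
Check: V = 1.46 m/s, Re = 3.67×10^5, f = 0.01867, h_f = 28.4 m ≈ 28.2 m ✓

Q ≈ 16.0 L/s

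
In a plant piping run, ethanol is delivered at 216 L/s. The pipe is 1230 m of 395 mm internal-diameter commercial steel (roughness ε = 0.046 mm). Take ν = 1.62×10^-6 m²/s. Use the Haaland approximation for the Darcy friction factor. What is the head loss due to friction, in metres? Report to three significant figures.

V = 4Q/(πD²) = 4·0.216/(π·0.395²) = 1.763 m/s
Re = VD/ν = 1.763·0.395/1.62×10^-6 = 4.30×10^5 → turbulent
ε/D = 0.046/395 = 1.16×10^-4
Haaland: f = 0.01469
h_f = f(L/D)V²/(2g) = 0.01469·(1230/0.395)·1.763²/(2·9.81) = 7.246 m

h_f ≈ 7.25 m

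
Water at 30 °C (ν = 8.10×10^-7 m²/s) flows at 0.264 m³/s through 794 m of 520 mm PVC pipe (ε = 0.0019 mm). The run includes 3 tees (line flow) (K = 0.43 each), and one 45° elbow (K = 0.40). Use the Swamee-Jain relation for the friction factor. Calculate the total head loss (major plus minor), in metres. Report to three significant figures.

H_L ≈ 1.59 m

V = 4Q/(πD²) = 1.243 m/s; V²/2g = 0.07876 m
Re = 7.98×10^5, ε/D = 3.65×10^-6 → f = 0.01214 (Swamee-Jain)
Major: h_f = f(L/D)·V²/2g = 0.01214·1527·0.07876 = 1.460 m
Minor: ΣK = 1.69; h_m = ΣK·V²/2g = 0.1331 m
Total H_L = 1.460 + 0.1331 = 1.593 m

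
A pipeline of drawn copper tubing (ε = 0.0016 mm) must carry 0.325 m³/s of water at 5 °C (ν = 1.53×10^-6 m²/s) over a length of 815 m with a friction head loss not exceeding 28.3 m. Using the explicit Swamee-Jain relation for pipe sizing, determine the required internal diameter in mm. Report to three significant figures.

D ≈ 317 mm

Swamee-Jain (Type III): D = 0.66·[ε^1.25·(LQ²/(gh_f))^4.75 + ν·Q^9.4·(L/(gh_f))^5.2]^0.04
LQ²/(gh_f) = 0.3101; L/(gh_f) = 2.936
Term 1 = ε^1.25·(…)^4.75 = 2.19×10^-10; Term 2 = ν·Q^9.4·(…)^5.2 = 1.07×10^-8
D = 0.66·(2.19×10^-10 + 1.07×10^-8)^0.04 = 0.3170 m = 317 mm
Check: V = 4.12 m/s, Re = 8.53×10^5, f = 0.01204, h_f = 26.8 m ≈ 28.3 m ✓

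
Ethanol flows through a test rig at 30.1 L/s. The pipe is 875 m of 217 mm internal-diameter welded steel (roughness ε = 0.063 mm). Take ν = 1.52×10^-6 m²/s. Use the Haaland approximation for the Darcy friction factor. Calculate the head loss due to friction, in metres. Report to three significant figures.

h_f ≈ 2.55 m

V = 4Q/(πD²) = 4·0.0301/(π·0.217²) = 0.8139 m/s
Re = VD/ν = 0.8139·0.217/1.52×10^-6 = 1.16×10^5 → turbulent
ε/D = 0.063/217 = 2.90×10^-4
Haaland: f = 0.01873
h_f = f(L/D)V²/(2g) = 0.01873·(875/0.217)·0.8139²/(2·9.81) = 2.549 m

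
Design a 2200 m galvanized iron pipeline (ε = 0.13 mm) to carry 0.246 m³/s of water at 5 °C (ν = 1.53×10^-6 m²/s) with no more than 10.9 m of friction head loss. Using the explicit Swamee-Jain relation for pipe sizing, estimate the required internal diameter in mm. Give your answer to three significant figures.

D ≈ 447 mm

Swamee-Jain (Type III): D = 0.66·[ε^1.25·(LQ²/(gh_f))^4.75 + ν·Q^9.4·(L/(gh_f))^5.2]^0.04
LQ²/(gh_f) = 1.245; L/(gh_f) = 20.57
Term 1 = ε^1.25·(…)^4.75 = 3.93×10^-5; Term 2 = ν·Q^9.4·(…)^5.2 = 1.94×10^-5
D = 0.66·(3.93×10^-5 + 1.94×10^-5)^0.04 = 0.4470 m = 447 mm
Check: V = 1.57 m/s, Re = 4.58×10^5, f = 0.01640, h_f = 10.1 m ≈ 10.9 m ✓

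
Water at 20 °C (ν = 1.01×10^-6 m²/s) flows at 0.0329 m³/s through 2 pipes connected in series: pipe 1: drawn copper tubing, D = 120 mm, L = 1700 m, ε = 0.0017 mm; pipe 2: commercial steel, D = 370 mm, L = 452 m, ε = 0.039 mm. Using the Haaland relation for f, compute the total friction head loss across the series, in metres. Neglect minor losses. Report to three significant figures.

H ≈ 86.2 m

Pipe 1: V = 2.909 m/s, Re = 3.46×10^5, ε/D = 1.42×10^-5, f = 0.01410, h_1 = f(L/D)V²/2g = 86.14 m
Pipe 2: V = 0.3060 m/s, Re = 1.12×10^5, ε/D = 1.05×10^-4, f = 0.01791, h_2 = f(L/D)V²/2g = 0.1044 m
Series → Q common, losses add: H = Σh = 86.24 m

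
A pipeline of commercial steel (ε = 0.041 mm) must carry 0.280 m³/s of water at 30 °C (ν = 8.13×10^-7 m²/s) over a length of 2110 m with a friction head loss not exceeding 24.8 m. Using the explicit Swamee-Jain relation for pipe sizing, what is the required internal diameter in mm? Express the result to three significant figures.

Swamee-Jain (Type III): D = 0.66·[ε^1.25·(LQ²/(gh_f))^4.75 + ν·Q^9.4·(L/(gh_f))^5.2]^0.04
LQ²/(gh_f) = 0.6800; L/(gh_f) = 8.673
Term 1 = ε^1.25·(…)^4.75 = 5.25×10^-7; Term 2 = ν·Q^9.4·(…)^5.2 = 3.91×10^-7
D = 0.66·(5.25×10^-7 + 3.91×10^-7)^0.04 = 0.3785 m = 378 mm
Check: V = 2.49 m/s, Re = 1.16×10^6, f = 0.01348, h_f = 23.7 m ≈ 24.8 m ✓

D ≈ 378 mm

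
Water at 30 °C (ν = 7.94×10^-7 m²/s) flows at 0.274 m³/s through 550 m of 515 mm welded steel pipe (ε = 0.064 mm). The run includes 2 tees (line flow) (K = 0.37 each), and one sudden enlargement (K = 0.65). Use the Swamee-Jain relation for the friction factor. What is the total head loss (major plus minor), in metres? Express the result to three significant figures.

H_L ≈ 1.44 m

V = 4Q/(πD²) = 1.315 m/s; V²/2g = 0.08818 m
Re = 8.53×10^5, ε/D = 1.24×10^-4 → f = 0.01402 (Swamee-Jain)
Major: h_f = f(L/D)·V²/2g = 0.01402·1068·0.08818 = 1.321 m
Minor: ΣK = 1.39; h_m = ΣK·V²/2g = 0.1226 m
Total H_L = 1.321 + 0.1226 = 1.443 m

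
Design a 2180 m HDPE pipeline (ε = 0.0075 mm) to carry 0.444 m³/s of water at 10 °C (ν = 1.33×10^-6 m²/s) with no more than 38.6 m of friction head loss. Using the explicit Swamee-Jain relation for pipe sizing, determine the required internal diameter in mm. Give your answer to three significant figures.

Swamee-Jain (Type III): D = 0.66·[ε^1.25·(LQ²/(gh_f))^4.75 + ν·Q^9.4·(L/(gh_f))^5.2]^0.04
LQ²/(gh_f) = 1.135; L/(gh_f) = 5.757
Term 1 = ε^1.25·(…)^4.75 = 7.16×10^-7; Term 2 = ν·Q^9.4·(…)^5.2 = 5.78×10^-6
D = 0.66·(7.16×10^-7 + 5.78×10^-6)^0.04 = 0.4093 m = 409 mm
Check: V = 3.37 m/s, Re = 1.04×10^6, f = 0.01198, h_f = 37.0 m ≈ 38.6 m ✓

D ≈ 409 mm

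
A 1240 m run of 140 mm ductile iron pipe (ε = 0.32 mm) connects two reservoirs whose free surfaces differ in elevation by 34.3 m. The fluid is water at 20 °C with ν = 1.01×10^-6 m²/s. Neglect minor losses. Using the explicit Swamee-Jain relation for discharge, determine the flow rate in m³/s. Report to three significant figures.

Swamee-Jain (Type II): Q = -0.965·√(gD⁵h_f/L)·ln[ε/(3.7D) + √(3.17ν²L/(gD³h_f))]
√(gD⁵h_f/L) = √(9.81·0.140⁵·34.3/1240) = 0.003820
ε/(3.7D) = 6.18×10^-4; √(3.17ν²L/(gD³h_f)) = 6.59×10^-5
Q = -0.965·0.003820·ln(6.837×10^-4) = 0.02687 m³/s
Check: V = 1.75 m/s, Re = 2.42×10^5, f = 0.02511, h_f = 34.5 m ≈ 34.3 m ✓

Q ≈ 0.0269 m³/s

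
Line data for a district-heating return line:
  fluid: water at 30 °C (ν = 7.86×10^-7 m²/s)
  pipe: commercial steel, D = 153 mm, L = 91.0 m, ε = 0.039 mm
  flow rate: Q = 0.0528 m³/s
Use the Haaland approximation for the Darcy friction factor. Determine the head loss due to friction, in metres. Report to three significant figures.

V = 4Q/(πD²) = 4·0.0528/(π·0.153²) = 2.872 m/s
Re = VD/ν = 2.872·0.153/7.86×10^-7 = 5.59×10^5 → turbulent
ε/D = 0.039/153 = 2.55×10^-4
Haaland: f = 0.01566
h_f = f(L/D)V²/(2g) = 0.01566·(91.0/0.153)·2.872²/(2·9.81) = 3.915 m

h_f ≈ 3.92 m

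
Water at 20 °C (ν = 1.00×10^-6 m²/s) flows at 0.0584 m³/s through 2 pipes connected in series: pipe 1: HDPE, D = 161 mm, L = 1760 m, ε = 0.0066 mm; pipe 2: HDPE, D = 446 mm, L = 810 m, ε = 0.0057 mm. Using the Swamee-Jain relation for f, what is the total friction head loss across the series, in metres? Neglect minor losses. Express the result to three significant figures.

H ≈ 63.8 m

Pipe 1: V = 2.869 m/s, Re = 4.62×10^5, ε/D = 4.10×10^-5, f = 0.01387, h_1 = f(L/D)V²/2g = 63.61 m
Pipe 2: V = 0.3738 m/s, Re = 1.67×10^5, ε/D = 1.28×10^-5, f = 0.01620, h_2 = f(L/D)V²/2g = 0.2096 m
Series → Q common, losses add: H = Σh = 63.82 m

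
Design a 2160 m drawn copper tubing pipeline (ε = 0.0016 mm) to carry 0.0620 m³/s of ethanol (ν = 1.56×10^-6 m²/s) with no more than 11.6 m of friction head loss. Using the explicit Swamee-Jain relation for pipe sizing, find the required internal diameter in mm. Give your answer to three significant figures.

D ≈ 251 mm

Swamee-Jain (Type III): D = 0.66·[ε^1.25·(LQ²/(gh_f))^4.75 + ν·Q^9.4·(L/(gh_f))^5.2]^0.04
LQ²/(gh_f) = 0.07296; L/(gh_f) = 18.98
Term 1 = ε^1.25·(…)^4.75 = 2.26×10^-13; Term 2 = ν·Q^9.4·(…)^5.2 = 3.08×10^-11
D = 0.66·(2.26×10^-13 + 3.08×10^-11)^0.04 = 0.2507 m = 251 mm
Check: V = 1.26 m/s, Re = 2.02×10^5, f = 0.01556, h_f = 10.8 m ≈ 11.6 m ✓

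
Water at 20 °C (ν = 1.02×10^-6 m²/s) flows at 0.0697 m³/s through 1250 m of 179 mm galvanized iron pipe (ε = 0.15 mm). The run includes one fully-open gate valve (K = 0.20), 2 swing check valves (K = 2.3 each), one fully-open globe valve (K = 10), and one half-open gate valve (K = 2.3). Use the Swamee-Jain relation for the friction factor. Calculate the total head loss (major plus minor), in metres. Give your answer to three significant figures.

V = 4Q/(πD²) = 2.770 m/s; V²/2g = 0.3910 m
Re = 4.86×10^5, ε/D = 8.38×10^-4 → f = 0.01963 (Swamee-Jain)
Major: h_f = f(L/D)·V²/2g = 0.01963·6983·0.3910 = 53.61 m
Minor: ΣK = 17.1; h_m = ΣK·V²/2g = 6.686 m
Total H_L = 53.61 + 6.686 = 60.30 m

H_L ≈ 60.3 m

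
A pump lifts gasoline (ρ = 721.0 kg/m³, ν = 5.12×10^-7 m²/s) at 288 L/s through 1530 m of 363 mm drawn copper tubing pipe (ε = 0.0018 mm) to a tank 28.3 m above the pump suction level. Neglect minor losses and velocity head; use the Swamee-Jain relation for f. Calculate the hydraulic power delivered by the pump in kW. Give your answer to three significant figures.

P_hyd ≈ 93.5 kW

V = 4Q/(πD²) = 2.783 m/s; Re = 1.97×10^6; ε/D = 4.96×10^-6; f = 0.01058
h_f = f(L/D)V²/2g = 17.59 m
Total head H = z + h_f = 28.3 + 17.59 = 45.89 m
P_hyd = ρgQH = 721.0·9.81·0.288·45.89 = 93.49 kW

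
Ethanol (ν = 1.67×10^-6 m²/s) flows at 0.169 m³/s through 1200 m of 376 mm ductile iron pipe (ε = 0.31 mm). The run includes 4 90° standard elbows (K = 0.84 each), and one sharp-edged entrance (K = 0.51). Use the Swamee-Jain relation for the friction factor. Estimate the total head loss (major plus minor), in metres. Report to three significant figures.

V = 4Q/(πD²) = 1.522 m/s; V²/2g = 0.1181 m
Re = 3.43×10^5, ε/D = 8.24×10^-4 → f = 0.01985 (Swamee-Jain)
Major: h_f = f(L/D)·V²/2g = 0.01985·3191·0.1181 = 7.481 m
Minor: ΣK = 3.87; h_m = ΣK·V²/2g = 0.4569 m
Total H_L = 7.481 + 0.4569 = 7.938 m

H_L ≈ 7.94 m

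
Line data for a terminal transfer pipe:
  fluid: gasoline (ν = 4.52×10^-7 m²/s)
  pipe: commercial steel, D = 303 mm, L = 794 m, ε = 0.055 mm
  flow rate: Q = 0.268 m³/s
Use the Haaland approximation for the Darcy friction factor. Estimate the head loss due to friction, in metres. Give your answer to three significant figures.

V = 4Q/(πD²) = 4·0.268/(π·0.303²) = 3.717 m/s
Re = VD/ν = 3.717·0.303/4.52×10^-7 = 2.49×10^6 → turbulent
ε/D = 0.055/303 = 1.82×10^-4
Haaland: f = 0.01388
h_f = f(L/D)V²/(2g) = 0.01388·(794/0.303)·3.717²/(2·9.81) = 25.61 m

h_f ≈ 25.6 m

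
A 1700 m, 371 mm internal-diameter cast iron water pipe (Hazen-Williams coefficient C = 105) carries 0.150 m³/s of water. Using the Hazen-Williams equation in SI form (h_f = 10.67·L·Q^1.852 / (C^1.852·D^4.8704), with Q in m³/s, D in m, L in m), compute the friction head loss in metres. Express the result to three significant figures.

h_f ≈ 12.2 m

h_f = 10.67·1700·0.150^1.852 / (105^1.852·0.371^4.8704) = 12.21 m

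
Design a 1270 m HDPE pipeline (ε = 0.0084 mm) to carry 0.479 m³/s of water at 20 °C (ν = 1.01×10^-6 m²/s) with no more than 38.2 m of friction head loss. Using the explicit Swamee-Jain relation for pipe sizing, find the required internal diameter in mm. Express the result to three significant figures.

Swamee-Jain (Type III): D = 0.66·[ε^1.25·(LQ²/(gh_f))^4.75 + ν·Q^9.4·(L/(gh_f))^5.2]^0.04
LQ²/(gh_f) = 0.7776; L/(gh_f) = 3.389
Term 1 = ε^1.25·(…)^4.75 = 1.37×10^-7; Term 2 = ν·Q^9.4·(…)^5.2 = 5.70×10^-7
D = 0.66·(1.37×10^-7 + 5.70×10^-7)^0.04 = 0.3746 m = 375 mm
Check: V = 4.35 m/s, Re = 1.61×10^6, f = 0.01142, h_f = 37.3 m ≈ 38.2 m ✓

D ≈ 375 mm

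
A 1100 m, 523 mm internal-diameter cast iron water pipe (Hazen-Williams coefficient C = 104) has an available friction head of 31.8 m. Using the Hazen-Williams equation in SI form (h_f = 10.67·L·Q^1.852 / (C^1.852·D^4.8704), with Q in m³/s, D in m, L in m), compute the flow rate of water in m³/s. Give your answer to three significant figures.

Rearranging: Q = [h_f·C^1.852·D^4.8704 / (10.67·L)]^(1/1.852)
Q = [31.8·104^1.852·0.523^4.8704 / (10.67·1100)]^0.540 = 0.7773 m³/s

Q ≈ 0.777 m³/s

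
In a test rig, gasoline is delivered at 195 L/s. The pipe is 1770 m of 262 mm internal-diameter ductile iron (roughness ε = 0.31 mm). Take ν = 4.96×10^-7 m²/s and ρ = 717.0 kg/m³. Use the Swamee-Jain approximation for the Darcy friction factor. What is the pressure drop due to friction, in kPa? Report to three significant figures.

Δp ≈ 655 kPa

V = 4Q/(πD²) = 4·0.195/(π·0.262²) = 3.617 m/s
Re = VD/ν = 3.617·0.262/4.96×10^-7 = 1.91×10^6 → turbulent
ε/D = 0.31/262 = 0.00118
Swamee-Jain: f = 0.02067
h_f = f(L/D)V²/(2g) = 0.02067·(1770/0.262)·3.617²/(2·9.81) = 93.09 m
Δp = ρg·h_f = 717.0·9.81·93.09 = 654.8 kPa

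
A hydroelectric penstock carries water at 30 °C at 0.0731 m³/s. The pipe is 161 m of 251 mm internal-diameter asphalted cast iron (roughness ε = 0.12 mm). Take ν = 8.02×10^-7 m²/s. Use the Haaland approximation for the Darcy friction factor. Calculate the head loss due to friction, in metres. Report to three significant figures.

V = 4Q/(πD²) = 4·0.0731/(π·0.251²) = 1.477 m/s
Re = VD/ν = 1.477·0.251/8.02×10^-7 = 4.62×10^5 → turbulent
ε/D = 0.12/251 = 4.78×10^-4
Haaland: f = 0.01750
h_f = f(L/D)V²/(2g) = 0.01750·(161/0.251)·1.477²/(2·9.81) = 1.249 m

h_f ≈ 1.25 m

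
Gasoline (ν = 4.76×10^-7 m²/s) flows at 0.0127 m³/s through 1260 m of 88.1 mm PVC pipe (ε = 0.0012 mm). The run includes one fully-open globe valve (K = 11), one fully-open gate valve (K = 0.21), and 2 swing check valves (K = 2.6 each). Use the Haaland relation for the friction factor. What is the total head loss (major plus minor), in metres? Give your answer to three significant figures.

H_L ≈ 47.4 m

V = 4Q/(πD²) = 2.083 m/s; V²/2g = 0.2212 m
Re = 3.86×10^5, ε/D = 1.36×10^-5 → f = 0.01382 (Haaland)
Major: h_f = f(L/D)·V²/2g = 0.01382·14302·0.2212 = 43.73 m
Minor: ΣK = 16.4; h_m = ΣK·V²/2g = 3.630 m
Total H_L = 43.73 + 3.630 = 47.36 m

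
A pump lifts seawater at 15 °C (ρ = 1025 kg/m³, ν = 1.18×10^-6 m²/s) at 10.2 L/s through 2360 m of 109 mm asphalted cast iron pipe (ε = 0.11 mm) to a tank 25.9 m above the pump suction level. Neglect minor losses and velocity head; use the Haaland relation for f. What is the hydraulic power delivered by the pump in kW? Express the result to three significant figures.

P_hyd ≈ 5.63 kW

V = 4Q/(πD²) = 1.093 m/s; Re = 1.01×10^5; ε/D = 0.00101; f = 0.02198
h_f = f(L/D)V²/2g = 28.98 m
Total head H = z + h_f = 25.9 + 28.98 = 54.88 m
P_hyd = ρgQH = 1025·9.81·0.0102·54.88 = 5.629 kW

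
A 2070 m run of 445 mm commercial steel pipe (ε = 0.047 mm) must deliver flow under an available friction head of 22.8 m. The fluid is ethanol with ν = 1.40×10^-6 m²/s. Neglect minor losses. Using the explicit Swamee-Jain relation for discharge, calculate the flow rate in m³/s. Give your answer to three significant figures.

Swamee-Jain (Type II): Q = -0.965·√(gD⁵h_f/L)·ln[ε/(3.7D) + √(3.17ν²L/(gD³h_f))]
√(gD⁵h_f/L) = √(9.81·0.445⁵·22.8/2070) = 0.04342
ε/(3.7D) = 2.85×10^-5; √(3.17ν²L/(gD³h_f)) = 2.55×10^-5
Q = -0.965·0.04342·ln(5.409×10^-5) = 0.4117 m³/s
Check: V = 2.65 m/s, Re = 8.41×10^5, f = 0.01379, h_f = 22.9 m ≈ 22.8 m ✓

Q ≈ 0.412 m³/s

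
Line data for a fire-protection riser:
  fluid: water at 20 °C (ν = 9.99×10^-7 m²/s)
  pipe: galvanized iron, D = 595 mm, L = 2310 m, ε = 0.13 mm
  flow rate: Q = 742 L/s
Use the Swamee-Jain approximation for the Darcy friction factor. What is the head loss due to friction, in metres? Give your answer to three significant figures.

V = 4Q/(πD²) = 4·0.742/(π·0.595²) = 2.669 m/s
Re = VD/ν = 2.669·0.595/9.99×10^-7 = 1.59×10^6 → turbulent
ε/D = 0.13/595 = 2.18×10^-4
Swamee-Jain: f = 0.01466
h_f = f(L/D)V²/(2g) = 0.01466·(2310/0.595)·2.669²/(2·9.81) = 20.65 m

h_f ≈ 20.7 m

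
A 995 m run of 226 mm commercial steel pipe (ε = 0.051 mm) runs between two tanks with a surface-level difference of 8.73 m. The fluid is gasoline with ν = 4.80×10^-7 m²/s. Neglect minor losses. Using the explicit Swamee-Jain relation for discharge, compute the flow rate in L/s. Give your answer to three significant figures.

Q ≈ 64.2 L/s

Swamee-Jain (Type II): Q = -0.965·√(gD⁵h_f/L)·ln[ε/(3.7D) + √(3.17ν²L/(gD³h_f))]
√(gD⁵h_f/L) = √(9.81·0.226⁵·8.73/995) = 0.007124
ε/(3.7D) = 6.10×10^-5; √(3.17ν²L/(gD³h_f)) = 2.71×10^-5
Q = -0.965·0.007124·ln(8.810×10^-5) = 0.06419 m³/s
Check: V = 1.60 m/s, Re = 7.53×10^5, f = 0.01529, h_f = 8.78 m ≈ 8.73 m ✓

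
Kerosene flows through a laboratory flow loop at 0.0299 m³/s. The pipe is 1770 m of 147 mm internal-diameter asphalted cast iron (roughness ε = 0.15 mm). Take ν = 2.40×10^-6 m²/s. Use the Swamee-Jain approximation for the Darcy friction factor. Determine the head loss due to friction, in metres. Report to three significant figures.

h_f ≈ 42.4 m

V = 4Q/(πD²) = 4·0.0299/(π·0.147²) = 1.762 m/s
Re = VD/ν = 1.762·0.147/2.40×10^-6 = 1.08×10^5 → turbulent
ε/D = 0.15/147 = 0.00102
Swamee-Jain: f = 0.02226
h_f = f(L/D)V²/(2g) = 0.02226·(1770/0.147)·1.762²/(2·9.81) = 42.40 m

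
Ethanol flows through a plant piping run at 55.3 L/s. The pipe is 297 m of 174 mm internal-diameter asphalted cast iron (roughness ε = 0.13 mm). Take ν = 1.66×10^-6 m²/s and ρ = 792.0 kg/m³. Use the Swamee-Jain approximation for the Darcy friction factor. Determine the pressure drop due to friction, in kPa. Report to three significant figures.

V = 4Q/(πD²) = 4·0.0553/(π·0.174²) = 2.326 m/s
Re = VD/ν = 2.326·0.174/1.66×10^-6 = 2.44×10^5 → turbulent
ε/D = 0.13/174 = 7.47×10^-4
Swamee-Jain: f = 0.01986
h_f = f(L/D)V²/(2g) = 0.01986·(297/0.174)·2.326²/(2·9.81) = 9.346 m
Δp = ρg·h_f = 792.0·9.81·9.346 = 72.61 kPa

Δp ≈ 72.6 kPa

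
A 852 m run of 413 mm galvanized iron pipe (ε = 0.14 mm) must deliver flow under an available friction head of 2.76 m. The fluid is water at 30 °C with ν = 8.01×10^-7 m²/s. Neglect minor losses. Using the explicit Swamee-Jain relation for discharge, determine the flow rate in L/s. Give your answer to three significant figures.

Swamee-Jain (Type II): Q = -0.965·√(gD⁵h_f/L)·ln[ε/(3.7D) + √(3.17ν²L/(gD³h_f))]
√(gD⁵h_f/L) = √(9.81·0.413⁵·2.76/852) = 0.01954
ε/(3.7D) = 9.16×10^-5; √(3.17ν²L/(gD³h_f)) = 3.01×10^-5
Q = -0.965·0.01954·ln(1.218×10^-4) = 0.1700 m³/s
Check: V = 1.27 m/s, Re = 6.54×10^5, f = 0.01641, h_f = 2.78 m ≈ 2.76 m ✓

Q ≈ 170 L/s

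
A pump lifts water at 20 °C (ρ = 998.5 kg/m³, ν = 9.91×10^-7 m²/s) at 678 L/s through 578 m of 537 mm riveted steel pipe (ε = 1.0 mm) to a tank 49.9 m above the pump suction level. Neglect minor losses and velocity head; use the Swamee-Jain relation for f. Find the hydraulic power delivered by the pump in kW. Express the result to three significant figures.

P_hyd ≈ 407 kW

V = 4Q/(πD²) = 2.994 m/s; Re = 1.62×10^6; ε/D = 0.00186; f = 0.02316
h_f = f(L/D)V²/2g = 11.39 m
Total head H = z + h_f = 49.9 + 11.39 = 61.29 m
P_hyd = ρgQH = 998.5·9.81·0.678·61.29 = 407.0 kW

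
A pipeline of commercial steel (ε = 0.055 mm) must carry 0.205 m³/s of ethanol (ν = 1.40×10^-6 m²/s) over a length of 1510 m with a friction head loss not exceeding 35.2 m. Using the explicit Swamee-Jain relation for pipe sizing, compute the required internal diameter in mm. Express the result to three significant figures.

D ≈ 299 mm

Swamee-Jain (Type III): D = 0.66·[ε^1.25·(LQ²/(gh_f))^4.75 + ν·Q^9.4·(L/(gh_f))^5.2]^0.04
LQ²/(gh_f) = 0.1838; L/(gh_f) = 4.373
Term 1 = ε^1.25·(…)^4.75 = 1.52×10^-9; Term 2 = ν·Q^9.4·(…)^5.2 = 1.02×10^-9
D = 0.66·(1.52×10^-9 + 1.02×10^-9)^0.04 = 0.2990 m = 299 mm
Check: V = 2.92 m/s, Re = 6.23×10^5, f = 0.01508, h_f = 33.1 m ≈ 35.2 m ✓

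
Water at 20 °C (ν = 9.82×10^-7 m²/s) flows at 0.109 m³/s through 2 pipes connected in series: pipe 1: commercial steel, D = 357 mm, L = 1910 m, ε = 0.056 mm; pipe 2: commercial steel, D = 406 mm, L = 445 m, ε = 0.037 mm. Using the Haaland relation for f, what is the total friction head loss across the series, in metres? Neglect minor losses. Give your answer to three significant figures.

Pipe 1: V = 1.089 m/s, Re = 3.96×10^5, ε/D = 1.57×10^-4, f = 0.01522, h_1 = f(L/D)V²/2g = 4.923 m
Pipe 2: V = 0.8419 m/s, Re = 3.48×10^5, ε/D = 9.11×10^-5, f = 0.01484, h_2 = f(L/D)V²/2g = 0.5876 m
Series → Q common, losses add: H = Σh = 5.510 m

H ≈ 5.51 m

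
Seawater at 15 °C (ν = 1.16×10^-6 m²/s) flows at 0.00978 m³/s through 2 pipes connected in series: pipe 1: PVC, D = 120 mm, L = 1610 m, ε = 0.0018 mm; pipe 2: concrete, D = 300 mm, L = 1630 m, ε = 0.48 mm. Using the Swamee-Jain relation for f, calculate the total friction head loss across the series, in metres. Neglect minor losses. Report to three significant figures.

Pipe 1: V = 0.8647 m/s, Re = 8.95×10^4, ε/D = 1.50×10^-5, f = 0.01837, h_1 = f(L/D)V²/2g = 9.395 m
Pipe 2: V = 0.1384 m/s, Re = 3.58×10^4, ε/D = 0.00160, f = 0.02687, h_2 = f(L/D)V²/2g = 0.1424 m
Series → Q common, losses add: H = Σh = 9.537 m

H ≈ 9.54 m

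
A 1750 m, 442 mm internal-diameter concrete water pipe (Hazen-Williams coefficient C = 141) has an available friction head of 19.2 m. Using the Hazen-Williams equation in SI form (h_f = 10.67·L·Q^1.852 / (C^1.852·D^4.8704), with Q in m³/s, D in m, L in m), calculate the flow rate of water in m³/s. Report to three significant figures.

Rearranging: Q = [h_f·C^1.852·D^4.8704 / (10.67·L)]^(1/1.852)
Q = [19.2·141^1.852·0.442^4.8704 / (10.67·1750)]^0.540 = 0.4012 m³/s

Q ≈ 0.401 m³/s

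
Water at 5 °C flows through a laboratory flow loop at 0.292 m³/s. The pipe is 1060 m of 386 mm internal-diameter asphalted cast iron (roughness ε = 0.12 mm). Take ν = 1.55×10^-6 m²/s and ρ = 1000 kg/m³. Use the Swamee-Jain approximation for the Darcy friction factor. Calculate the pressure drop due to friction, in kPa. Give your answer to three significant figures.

V = 4Q/(πD²) = 4·0.292/(π·0.386²) = 2.495 m/s
Re = VD/ν = 2.495·0.386/1.55×10^-6 = 6.21×10^5 → turbulent
ε/D = 0.12/386 = 3.11×10^-4
Swamee-Jain: f = 0.01623
h_f = f(L/D)V²/(2g) = 0.01623·(1060/0.386)·2.495²/(2·9.81) = 14.15 m
Δp = ρg·h_f = 1000·9.81·14.15 = 138.8 kPa

Δp ≈ 139 kPa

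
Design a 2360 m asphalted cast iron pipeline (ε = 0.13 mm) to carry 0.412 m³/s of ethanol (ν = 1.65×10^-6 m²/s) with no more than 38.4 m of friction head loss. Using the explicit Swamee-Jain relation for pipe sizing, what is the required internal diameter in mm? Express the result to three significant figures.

Swamee-Jain (Type III): D = 0.66·[ε^1.25·(LQ²/(gh_f))^4.75 + ν·Q^9.4·(L/(gh_f))^5.2]^0.04
LQ²/(gh_f) = 1.063; L/(gh_f) = 6.265
Term 1 = ε^1.25·(…)^4.75 = 1.86×10^-5; Term 2 = ν·Q^9.4·(…)^5.2 = 5.51×10^-6
D = 0.66·(1.86×10^-5 + 5.51×10^-6)^0.04 = 0.4313 m = 431 mm
Check: V = 2.82 m/s, Re = 7.37×10^5, f = 0.01600, h_f = 35.5 m ≈ 38.4 m ✓

D ≈ 431 mm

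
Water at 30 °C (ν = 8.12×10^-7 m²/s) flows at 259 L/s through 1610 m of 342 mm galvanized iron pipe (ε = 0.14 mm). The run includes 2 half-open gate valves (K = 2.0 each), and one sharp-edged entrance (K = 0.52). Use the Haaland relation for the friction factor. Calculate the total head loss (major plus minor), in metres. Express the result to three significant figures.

H_L ≈ 33.2 m

V = 4Q/(πD²) = 2.819 m/s; V²/2g = 0.4052 m
Re = 1.19×10^6, ε/D = 4.09×10^-4 → f = 0.01644 (Haaland)
Major: h_f = f(L/D)·V²/2g = 0.01644·4708·0.4052 = 31.35 m
Minor: ΣK = 4.52; h_m = ΣK·V²/2g = 1.831 m
Total H_L = 31.35 + 1.831 = 33.18 m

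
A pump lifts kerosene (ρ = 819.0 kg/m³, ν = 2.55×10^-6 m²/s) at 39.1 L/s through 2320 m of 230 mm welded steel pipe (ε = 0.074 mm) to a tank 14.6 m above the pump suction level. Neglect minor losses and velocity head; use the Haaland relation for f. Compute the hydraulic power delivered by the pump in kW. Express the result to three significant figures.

P_hyd ≈ 7.42 kW

V = 4Q/(πD²) = 0.9411 m/s; Re = 8.49×10^4; ε/D = 3.22×10^-4; f = 0.01979
h_f = f(L/D)V²/2g = 9.010 m
Total head H = z + h_f = 14.6 + 9.010 = 23.61 m
P_hyd = ρgQH = 819.0·9.81·0.0391·23.61 = 7.417 kW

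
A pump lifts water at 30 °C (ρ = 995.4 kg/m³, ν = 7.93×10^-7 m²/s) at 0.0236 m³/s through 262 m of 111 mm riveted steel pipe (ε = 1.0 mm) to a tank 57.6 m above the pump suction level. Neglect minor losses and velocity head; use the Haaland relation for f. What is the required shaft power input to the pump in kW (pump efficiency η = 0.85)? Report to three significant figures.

P_shaft ≈ 22.8 kW

V = 4Q/(πD²) = 2.439 m/s; Re = 3.41×10^5; ε/D = 0.00901; f = 0.03685
h_f = f(L/D)V²/2g = 26.37 m
Total head H = z + h_f = 57.6 + 26.37 = 83.97 m
P_hyd = ρgQH = 995.4·9.81·0.0236·83.97 = 19.35 kW
P_shaft = P_hyd/η = 19.35/0.85 = 22.77 kW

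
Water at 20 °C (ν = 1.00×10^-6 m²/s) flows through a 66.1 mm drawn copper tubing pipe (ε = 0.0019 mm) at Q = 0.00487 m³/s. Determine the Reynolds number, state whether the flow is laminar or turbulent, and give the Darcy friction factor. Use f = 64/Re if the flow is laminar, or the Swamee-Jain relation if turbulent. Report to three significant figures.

Re ≈ 9.38×10^4; turbulent; f ≈ 0.0183

V = 4Q/(πD²) = 1.419 m/s
Re = VD/ν = 1.419·0.0661/1.00×10^-6 = 9.38×10^4
Re > 4000 → turbulent; ε/D = 2.87×10^-5
Swamee-Jain: f = 0.01827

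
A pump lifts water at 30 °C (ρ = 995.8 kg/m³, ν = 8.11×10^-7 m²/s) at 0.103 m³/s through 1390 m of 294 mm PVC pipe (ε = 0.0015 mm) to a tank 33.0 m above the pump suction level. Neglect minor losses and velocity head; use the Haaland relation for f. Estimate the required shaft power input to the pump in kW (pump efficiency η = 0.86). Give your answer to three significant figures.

P_shaft ≈ 47.0 kW

V = 4Q/(πD²) = 1.517 m/s; Re = 5.50×10^5; ε/D = 5.10×10^-6; f = 0.01290
h_f = f(L/D)V²/2g = 7.157 m
Total head H = z + h_f = 33.0 + 7.157 = 40.16 m
P_hyd = ρgQH = 995.8·9.81·0.103·40.16 = 40.41 kW
P_shaft = P_hyd/η = 40.41/0.86 = 46.98 kW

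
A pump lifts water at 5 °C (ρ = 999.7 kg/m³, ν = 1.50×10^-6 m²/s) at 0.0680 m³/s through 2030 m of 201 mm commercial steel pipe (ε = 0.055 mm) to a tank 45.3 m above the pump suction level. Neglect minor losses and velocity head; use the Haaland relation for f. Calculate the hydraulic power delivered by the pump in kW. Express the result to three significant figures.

P_hyd ≈ 56.5 kW

V = 4Q/(πD²) = 2.143 m/s; Re = 2.87×10^5; ε/D = 2.74×10^-4; f = 0.01668
h_f = f(L/D)V²/2g = 39.44 m
Total head H = z + h_f = 45.3 + 39.44 = 84.74 m
P_hyd = ρgQH = 999.7·9.81·0.0680·84.74 = 56.51 kW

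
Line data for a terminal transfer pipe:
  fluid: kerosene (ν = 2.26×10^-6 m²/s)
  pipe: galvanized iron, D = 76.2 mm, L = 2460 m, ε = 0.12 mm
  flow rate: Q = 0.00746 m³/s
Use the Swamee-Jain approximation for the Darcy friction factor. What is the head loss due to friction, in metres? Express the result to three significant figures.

V = 4Q/(πD²) = 4·0.00746/(π·0.0762²) = 1.636 m/s
Re = VD/ν = 1.636·0.0762/2.26×10^-6 = 5.52×10^4 → turbulent
ε/D = 0.12/76.2 = 0.00157
Swamee-Jain: f = 0.02546
h_f = f(L/D)V²/(2g) = 0.02546·(2460/0.0762)·1.636²/(2·9.81) = 112.1 m

h_f ≈ 112 m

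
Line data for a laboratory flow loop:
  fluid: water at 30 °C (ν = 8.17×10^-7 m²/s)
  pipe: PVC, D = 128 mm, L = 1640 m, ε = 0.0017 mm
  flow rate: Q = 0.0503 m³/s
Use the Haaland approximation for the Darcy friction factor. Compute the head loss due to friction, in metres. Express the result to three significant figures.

h_f ≈ 128 m

V = 4Q/(πD²) = 4·0.0503/(π·0.128²) = 3.909 m/s
Re = VD/ν = 3.909·0.128/8.17×10^-7 = 6.12×10^5 → turbulent
ε/D = 0.0017/128 = 1.33×10^-5
Haaland: f = 0.01278
h_f = f(L/D)V²/(2g) = 0.01278·(1640/0.128)·3.909²/(2·9.81) = 127.5 m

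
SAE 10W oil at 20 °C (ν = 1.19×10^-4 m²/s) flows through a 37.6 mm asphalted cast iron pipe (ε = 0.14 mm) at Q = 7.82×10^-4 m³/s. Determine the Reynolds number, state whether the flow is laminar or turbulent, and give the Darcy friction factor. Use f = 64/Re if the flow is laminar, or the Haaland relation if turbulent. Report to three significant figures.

Re ≈ 223; laminar; f = 64/Re ≈ 0.288

V = 4Q/(πD²) = 0.7043 m/s
Re = VD/ν = 0.7043·0.0376/1.19×10^-4 = 223
Re < 2300 → laminar → f = 64/Re = 0.2876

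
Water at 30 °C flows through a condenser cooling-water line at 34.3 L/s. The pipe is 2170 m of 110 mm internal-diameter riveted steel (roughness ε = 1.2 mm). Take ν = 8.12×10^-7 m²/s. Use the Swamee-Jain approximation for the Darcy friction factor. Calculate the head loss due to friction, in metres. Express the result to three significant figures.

h_f ≈ 514 m

V = 4Q/(πD²) = 4·0.0343/(π·0.110²) = 3.609 m/s
Re = VD/ν = 3.609·0.110/8.12×10^-7 = 4.89×10^5 → turbulent
ε/D = 1.2/110 = 0.0109
Swamee-Jain: f = 0.03924
h_f = f(L/D)V²/(2g) = 0.03924·(2170/0.110)·3.609²/(2·9.81) = 514.0 m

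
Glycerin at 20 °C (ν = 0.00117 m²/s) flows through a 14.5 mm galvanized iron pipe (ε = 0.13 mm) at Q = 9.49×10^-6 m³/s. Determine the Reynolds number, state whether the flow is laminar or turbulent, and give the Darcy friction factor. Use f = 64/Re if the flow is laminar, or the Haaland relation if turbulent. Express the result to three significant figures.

Re ≈ 0.712; laminar; f = 64/Re ≈ 89.9

V = 4Q/(πD²) = 0.05747 m/s
Re = VD/ν = 0.05747·0.0145/0.00117 = 0.712
Re < 2300 → laminar → f = 64/Re = 89.86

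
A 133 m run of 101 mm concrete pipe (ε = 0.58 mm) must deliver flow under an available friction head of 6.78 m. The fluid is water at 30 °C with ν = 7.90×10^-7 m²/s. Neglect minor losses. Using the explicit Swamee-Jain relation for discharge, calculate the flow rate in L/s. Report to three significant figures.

Q ≈ 14.2 L/s

Swamee-Jain (Type II): Q = -0.965·√(gD⁵h_f/L)·ln[ε/(3.7D) + √(3.17ν²L/(gD³h_f))]
√(gD⁵h_f/L) = √(9.81·0.101⁵·6.78/133) = 0.002293
ε/(3.7D) = 0.00155; √(3.17ν²L/(gD³h_f)) = 6.20×10^-5
Q = -0.965·0.002293·ln(0.001614) = 0.01422 m³/s
Check: V = 1.78 m/s, Re = 2.27×10^5, f = 0.03222, h_f = 6.82 m ≈ 6.78 m ✓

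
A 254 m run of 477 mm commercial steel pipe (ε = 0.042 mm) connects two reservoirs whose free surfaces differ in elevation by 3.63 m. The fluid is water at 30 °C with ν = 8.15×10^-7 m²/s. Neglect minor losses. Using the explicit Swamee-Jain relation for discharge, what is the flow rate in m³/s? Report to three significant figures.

Swamee-Jain (Type II): Q = -0.965·√(gD⁵h_f/L)·ln[ε/(3.7D) + √(3.17ν²L/(gD³h_f))]
√(gD⁵h_f/L) = √(9.81·0.477⁵·3.63/254) = 0.05884
ε/(3.7D) = 2.38×10^-5; √(3.17ν²L/(gD³h_f)) = 1.18×10^-5
Q = -0.965·0.05884·ln(3.556×10^-5) = 0.5817 m³/s
Check: V = 3.25 m/s, Re = 1.91×10^6, f = 0.01270, h_f = 3.65 m ≈ 3.63 m ✓

Q ≈ 0.582 m³/s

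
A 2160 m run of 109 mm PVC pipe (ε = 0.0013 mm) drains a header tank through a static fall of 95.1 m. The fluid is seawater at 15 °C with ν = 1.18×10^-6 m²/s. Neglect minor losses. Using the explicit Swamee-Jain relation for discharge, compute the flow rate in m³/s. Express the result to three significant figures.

Swamee-Jain (Type II): Q = -0.965·√(gD⁵h_f/L)·ln[ε/(3.7D) + √(3.17ν²L/(gD³h_f))]
√(gD⁵h_f/L) = √(9.81·0.109⁵·95.1/2160) = 0.002578
ε/(3.7D) = 3.22×10^-6; √(3.17ν²L/(gD³h_f)) = 8.88×10^-5
Q = -0.965·0.002578·ln(9.206×10^-5) = 0.02312 m³/s
Check: V = 2.48 m/s, Re = 2.29×10^5, f = 0.01525, h_f = 94.5 m ≈ 95.1 m ✓

Q ≈ 0.0231 m³/s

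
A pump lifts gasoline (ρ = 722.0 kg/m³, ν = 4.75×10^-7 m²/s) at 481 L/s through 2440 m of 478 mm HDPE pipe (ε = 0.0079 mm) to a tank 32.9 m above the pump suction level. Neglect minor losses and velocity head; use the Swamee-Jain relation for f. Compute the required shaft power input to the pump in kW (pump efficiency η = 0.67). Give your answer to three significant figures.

V = 4Q/(πD²) = 2.680 m/s; Re = 2.70×10^6; ε/D = 1.65×10^-5; f = 0.01059
h_f = f(L/D)V²/2g = 19.79 m
Total head H = z + h_f = 32.9 + 19.79 = 52.69 m
P_hyd = ρgQH = 722.0·9.81·0.481·52.69 = 179.5 kW
P_shaft = P_hyd/η = 179.5/0.67 = 267.9 kW

P_shaft ≈ 268 kW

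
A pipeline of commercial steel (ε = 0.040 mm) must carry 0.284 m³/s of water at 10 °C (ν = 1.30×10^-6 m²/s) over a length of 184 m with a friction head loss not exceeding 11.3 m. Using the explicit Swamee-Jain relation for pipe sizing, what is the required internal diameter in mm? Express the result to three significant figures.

Swamee-Jain (Type III): D = 0.66·[ε^1.25·(LQ²/(gh_f))^4.75 + ν·Q^9.4·(L/(gh_f))^5.2]^0.04
LQ²/(gh_f) = 0.1339; L/(gh_f) = 1.660
Term 1 = ε^1.25·(…)^4.75 = 2.26×10^-10; Term 2 = ν·Q^9.4·(…)^5.2 = 1.32×10^-10
D = 0.66·(2.26×10^-10 + 1.32×10^-10)^0.04 = 0.2765 m = 276 mm
Check: V = 4.73 m/s, Re = 1.01×10^6, f = 0.01411, h_f = 10.7 m ≈ 11.3 m ✓

D ≈ 276 mm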